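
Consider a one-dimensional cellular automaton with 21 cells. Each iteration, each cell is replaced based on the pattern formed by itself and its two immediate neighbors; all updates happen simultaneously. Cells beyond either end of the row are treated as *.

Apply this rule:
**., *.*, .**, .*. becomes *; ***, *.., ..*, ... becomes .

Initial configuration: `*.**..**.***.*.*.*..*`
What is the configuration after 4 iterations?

...*..*..***.....*..*

iteration 1: ****..****.*******..*
iteration 2: ...*..*..***.....*..*
iteration 3: ...*..*..*.*.....*..*
iteration 4: ...*..*..***.....*..*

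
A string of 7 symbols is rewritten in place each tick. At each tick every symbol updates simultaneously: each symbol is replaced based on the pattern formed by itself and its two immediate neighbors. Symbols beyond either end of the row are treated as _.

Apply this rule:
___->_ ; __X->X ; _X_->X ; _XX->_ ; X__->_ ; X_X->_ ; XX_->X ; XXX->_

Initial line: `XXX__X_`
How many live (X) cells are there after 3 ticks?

__X_XX_
_XX__X_
X_X_XX_
count of X: 4

4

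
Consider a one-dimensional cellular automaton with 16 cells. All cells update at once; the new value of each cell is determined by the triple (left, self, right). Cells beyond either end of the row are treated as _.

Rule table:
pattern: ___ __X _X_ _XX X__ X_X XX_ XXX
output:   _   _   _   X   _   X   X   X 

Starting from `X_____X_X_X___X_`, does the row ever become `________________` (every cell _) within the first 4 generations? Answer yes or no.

yes

generation 1: _______X_X______
generation 2: ________X_______
generation 3: ________________
all cells are _ at generation 3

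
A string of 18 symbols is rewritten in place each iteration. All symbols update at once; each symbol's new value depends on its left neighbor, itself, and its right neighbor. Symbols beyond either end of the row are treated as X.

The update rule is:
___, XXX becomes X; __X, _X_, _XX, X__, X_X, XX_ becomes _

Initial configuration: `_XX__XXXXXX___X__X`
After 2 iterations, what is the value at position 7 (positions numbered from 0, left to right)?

X

______XXXX__X_____
_XXXX__XX_____XXX_
position 7 holds X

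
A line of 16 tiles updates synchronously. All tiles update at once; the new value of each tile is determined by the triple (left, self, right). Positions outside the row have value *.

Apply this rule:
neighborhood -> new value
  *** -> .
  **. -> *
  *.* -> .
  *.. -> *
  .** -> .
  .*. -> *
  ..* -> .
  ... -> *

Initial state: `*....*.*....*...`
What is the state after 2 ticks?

tick 1: ****.*.****.***.
tick 2: ...*.*....*...*.

...*.*....*...*.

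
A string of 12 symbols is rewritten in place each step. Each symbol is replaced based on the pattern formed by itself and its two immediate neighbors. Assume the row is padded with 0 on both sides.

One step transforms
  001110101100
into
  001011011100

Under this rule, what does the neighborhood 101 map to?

At position 5 the neighborhood is 101; the next row has 1 there.

1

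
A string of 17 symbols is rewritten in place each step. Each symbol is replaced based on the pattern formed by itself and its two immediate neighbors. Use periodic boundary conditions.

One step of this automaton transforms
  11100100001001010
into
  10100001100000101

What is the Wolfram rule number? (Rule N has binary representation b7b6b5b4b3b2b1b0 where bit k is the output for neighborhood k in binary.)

position 1: 111 → 0  (bit 7 = 0)
position 2: 110 → 1  (bit 6 = 1)
position 14: 101 → 1  (bit 5 = 1)
position 3: 100 → 0  (bit 4 = 0)
position 0: 011 → 1  (bit 3 = 1)
position 5: 010 → 0  (bit 2 = 0)
position 4: 001 → 0  (bit 1 = 0)
position 7: 000 → 1  (bit 0 = 1)
bits b7..b0 = 01101001 = 105

105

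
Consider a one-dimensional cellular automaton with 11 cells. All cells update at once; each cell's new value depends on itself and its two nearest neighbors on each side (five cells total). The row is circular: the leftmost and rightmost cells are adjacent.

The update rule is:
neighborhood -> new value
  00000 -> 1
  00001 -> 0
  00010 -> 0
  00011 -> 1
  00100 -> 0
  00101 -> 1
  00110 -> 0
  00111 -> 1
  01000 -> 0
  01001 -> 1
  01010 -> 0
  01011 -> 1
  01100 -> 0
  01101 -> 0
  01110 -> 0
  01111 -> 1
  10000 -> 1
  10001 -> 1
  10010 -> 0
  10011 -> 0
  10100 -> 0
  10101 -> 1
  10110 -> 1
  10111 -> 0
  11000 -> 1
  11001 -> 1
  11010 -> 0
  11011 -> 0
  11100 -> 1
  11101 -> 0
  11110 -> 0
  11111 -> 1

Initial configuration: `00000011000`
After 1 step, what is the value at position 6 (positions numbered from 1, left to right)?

1

step 1: 11110100111
position 6 holds 1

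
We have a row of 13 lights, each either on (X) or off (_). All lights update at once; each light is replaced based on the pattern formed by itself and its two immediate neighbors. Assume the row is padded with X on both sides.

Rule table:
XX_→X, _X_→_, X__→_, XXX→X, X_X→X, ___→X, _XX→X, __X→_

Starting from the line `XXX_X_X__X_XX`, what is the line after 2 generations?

XXXXX__XX_XXX

XXXX_X____XXX
XXXXX__XX_XXX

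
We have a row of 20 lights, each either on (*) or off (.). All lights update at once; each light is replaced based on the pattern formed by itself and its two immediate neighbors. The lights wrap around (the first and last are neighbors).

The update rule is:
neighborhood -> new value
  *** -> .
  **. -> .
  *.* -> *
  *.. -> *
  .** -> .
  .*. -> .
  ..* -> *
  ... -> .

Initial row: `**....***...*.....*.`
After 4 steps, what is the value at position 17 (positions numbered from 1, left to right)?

step 1: ..*..*...*.*.*...*.*
step 2: **.**.*.*.*.*.*.*.*.
step 3: ..*..*.*.*.*.*.*.*.*
step 4: **.**.*.*.*.*.*.*.*.
position 17 holds *

*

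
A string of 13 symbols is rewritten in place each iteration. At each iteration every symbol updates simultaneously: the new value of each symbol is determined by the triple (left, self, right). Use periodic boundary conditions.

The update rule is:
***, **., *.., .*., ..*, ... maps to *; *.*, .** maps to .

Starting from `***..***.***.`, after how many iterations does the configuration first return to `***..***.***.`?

.****.**..**.
*.***..***.**
*..****.**..*
***.***..***.
.**..****.**.
*.***.***..**
*..**..****.*
***.***.***..
.**..**..****
..***.***.***
**.**..**..**
**..***.***.*
****.**..**..
.***..***.***
..****.**..**
**.***..***.*
**..****.**..
.***.***..***
..**..****.**
**.***.***..*
**..**..****.
.***.***.***.
*.**..**..***
*..***.***.**
***.**..**..*
***..***.***.

26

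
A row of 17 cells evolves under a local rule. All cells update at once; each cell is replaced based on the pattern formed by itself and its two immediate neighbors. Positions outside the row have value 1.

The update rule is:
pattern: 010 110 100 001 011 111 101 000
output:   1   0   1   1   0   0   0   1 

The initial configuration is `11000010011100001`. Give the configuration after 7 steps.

00111111100011111

step 1: 00111111100011110
step 2: 11000000011100000
step 3: 00111111100011111
step 4: 11000000011100000  (repeats step 2; period 2)
step 7: 00111111100011111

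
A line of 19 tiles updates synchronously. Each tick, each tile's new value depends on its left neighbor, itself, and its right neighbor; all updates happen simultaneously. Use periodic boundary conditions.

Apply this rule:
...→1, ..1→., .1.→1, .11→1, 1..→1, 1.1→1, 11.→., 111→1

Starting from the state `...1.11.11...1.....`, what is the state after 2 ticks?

11.111.11.11.111111
1.111.11.11.1111111

1.111.11.11.1111111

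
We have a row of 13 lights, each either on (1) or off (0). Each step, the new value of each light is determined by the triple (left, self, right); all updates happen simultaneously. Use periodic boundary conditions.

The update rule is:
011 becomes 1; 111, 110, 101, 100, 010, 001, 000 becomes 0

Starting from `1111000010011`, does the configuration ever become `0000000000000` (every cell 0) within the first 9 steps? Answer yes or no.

0000000000010
0000000000000
all cells are 0 at step 2

yes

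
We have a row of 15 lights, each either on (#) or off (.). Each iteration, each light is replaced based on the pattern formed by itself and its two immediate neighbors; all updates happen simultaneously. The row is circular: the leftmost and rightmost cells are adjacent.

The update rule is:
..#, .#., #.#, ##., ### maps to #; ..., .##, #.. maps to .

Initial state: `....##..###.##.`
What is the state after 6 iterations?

iteration 1: ...#.#.#.###.#.
iteration 2: ..#######.####.
iteration 3: .#.#######.###.
iteration 4: ###.#######.##.
iteration 5: .###.#######.##
iteration 6: #.###.#######.#

#.###.#######.#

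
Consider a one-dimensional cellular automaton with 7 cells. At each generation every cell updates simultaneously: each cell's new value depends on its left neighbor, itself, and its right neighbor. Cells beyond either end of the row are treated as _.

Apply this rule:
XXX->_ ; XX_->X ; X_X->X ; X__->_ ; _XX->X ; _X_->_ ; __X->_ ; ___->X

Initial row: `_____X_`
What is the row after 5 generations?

X_XX_X_

XXXX___
X__X_XX
____XXX
XXX_X_X
X_XX_X_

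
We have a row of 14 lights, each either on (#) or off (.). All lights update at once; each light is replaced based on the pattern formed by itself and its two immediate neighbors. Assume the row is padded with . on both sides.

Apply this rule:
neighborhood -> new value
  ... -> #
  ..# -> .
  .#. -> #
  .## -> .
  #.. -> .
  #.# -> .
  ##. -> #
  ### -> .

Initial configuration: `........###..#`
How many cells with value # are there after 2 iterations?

#######...#..#
......#.#.#..#
count of #: 4

4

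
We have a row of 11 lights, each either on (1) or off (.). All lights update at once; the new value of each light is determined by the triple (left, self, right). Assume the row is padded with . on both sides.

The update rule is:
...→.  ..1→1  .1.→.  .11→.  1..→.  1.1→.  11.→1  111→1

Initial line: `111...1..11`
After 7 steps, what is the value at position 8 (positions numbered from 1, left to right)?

.

.11..1..1.1
1.1.1..1...
......1....
.....1.....
....1......
...1.......
..1........
position 8 holds .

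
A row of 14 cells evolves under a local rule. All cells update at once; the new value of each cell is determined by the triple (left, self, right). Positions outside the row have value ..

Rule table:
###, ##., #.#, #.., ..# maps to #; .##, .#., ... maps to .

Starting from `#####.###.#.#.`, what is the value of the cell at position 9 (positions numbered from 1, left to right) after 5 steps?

#

.#####.###.#.#
#.#####.###.#.
.#.#####.###.#
#.#.#####.###.
.#.#.#####.###
position 9 holds #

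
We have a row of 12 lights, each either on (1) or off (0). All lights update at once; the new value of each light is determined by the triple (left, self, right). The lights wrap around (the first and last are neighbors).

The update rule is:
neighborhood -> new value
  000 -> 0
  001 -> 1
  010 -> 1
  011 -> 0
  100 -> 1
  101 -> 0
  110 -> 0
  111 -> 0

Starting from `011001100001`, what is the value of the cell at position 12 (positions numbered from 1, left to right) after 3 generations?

000110010011
101001111100
101110000011
position 12 holds 1

1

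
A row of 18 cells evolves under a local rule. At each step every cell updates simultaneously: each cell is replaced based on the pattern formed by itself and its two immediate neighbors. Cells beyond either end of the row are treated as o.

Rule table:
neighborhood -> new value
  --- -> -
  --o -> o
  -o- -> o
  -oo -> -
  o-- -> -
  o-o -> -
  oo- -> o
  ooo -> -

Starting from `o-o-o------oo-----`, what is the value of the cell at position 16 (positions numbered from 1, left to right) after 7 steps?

-

o-o-o-----o-o----o
o-o-o----oo-o---o-
o-o-o---o-o-o--oo-
o-o-o--oo-o-o-o-o-
o-o-o-o-o-o-o-o-o-
o-o-o-o-o-o-o-o-o-  (fixed point — unchanged through step 7)
position 16 holds -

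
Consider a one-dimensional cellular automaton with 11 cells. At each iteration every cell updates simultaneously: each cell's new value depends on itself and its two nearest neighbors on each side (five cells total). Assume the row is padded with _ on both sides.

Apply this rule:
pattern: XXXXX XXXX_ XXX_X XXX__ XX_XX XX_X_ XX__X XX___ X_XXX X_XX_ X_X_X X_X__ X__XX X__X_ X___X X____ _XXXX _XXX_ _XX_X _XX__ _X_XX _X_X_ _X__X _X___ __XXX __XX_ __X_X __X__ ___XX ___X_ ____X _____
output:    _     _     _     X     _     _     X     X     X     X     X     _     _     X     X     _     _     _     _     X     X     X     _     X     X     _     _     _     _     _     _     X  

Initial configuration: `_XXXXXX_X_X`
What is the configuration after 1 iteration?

_X______XX_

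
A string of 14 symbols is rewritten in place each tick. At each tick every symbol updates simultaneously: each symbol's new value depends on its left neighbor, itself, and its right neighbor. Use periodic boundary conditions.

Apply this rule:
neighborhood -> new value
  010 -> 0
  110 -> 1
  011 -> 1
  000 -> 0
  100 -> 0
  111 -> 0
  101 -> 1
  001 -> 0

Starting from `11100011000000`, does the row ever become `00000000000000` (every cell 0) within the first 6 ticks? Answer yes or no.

no

10100011000000
01000011000000
00000011000000
00000011000000  (fixed point — unchanged through tick 6)
tick 6 is 00000011000000, still not uniform 0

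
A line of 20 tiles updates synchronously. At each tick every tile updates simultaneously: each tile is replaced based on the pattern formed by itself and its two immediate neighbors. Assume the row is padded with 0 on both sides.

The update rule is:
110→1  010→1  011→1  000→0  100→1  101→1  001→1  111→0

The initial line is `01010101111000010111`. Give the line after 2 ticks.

11111111001100111101
10000001111111100111

10000001111111100111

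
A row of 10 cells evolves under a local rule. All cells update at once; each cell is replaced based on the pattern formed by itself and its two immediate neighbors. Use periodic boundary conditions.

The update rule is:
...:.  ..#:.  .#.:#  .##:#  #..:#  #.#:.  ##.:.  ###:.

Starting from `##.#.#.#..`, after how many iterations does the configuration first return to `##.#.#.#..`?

2

#..#.#.##.
##.#.#.#..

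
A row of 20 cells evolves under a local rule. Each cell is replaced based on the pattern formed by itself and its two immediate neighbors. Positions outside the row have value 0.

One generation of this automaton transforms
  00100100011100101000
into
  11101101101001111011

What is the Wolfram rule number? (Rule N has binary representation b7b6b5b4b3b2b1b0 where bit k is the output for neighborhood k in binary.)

position 10: 111 → 1  (bit 7 = 1)
position 11: 110 → 0  (bit 6 = 0)
position 15: 101 → 1  (bit 5 = 1)
position 3: 100 → 0  (bit 4 = 0)
position 9: 011 → 0  (bit 3 = 0)
position 2: 010 → 1  (bit 2 = 1)
position 1: 001 → 1  (bit 1 = 1)
position 0: 000 → 1  (bit 0 = 1)
bits b7..b0 = 10100111 = 167

167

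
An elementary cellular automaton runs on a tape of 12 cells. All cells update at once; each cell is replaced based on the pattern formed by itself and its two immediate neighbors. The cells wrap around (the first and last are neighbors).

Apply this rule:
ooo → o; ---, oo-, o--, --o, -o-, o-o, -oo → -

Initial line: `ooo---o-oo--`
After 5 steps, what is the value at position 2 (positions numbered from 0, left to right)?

-

-o----------
------------
------------  (fixed point — unchanged through step 5)
position 2 holds -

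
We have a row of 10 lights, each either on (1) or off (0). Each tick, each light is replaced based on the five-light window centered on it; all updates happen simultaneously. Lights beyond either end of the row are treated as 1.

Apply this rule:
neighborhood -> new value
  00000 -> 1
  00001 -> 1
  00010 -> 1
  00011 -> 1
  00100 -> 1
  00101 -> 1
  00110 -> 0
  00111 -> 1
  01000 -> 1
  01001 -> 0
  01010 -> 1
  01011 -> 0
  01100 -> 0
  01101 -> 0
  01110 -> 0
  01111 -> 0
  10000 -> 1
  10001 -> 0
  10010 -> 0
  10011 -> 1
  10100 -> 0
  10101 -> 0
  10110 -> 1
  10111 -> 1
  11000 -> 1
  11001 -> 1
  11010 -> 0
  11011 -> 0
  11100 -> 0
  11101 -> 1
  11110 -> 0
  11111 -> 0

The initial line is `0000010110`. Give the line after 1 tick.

1111110100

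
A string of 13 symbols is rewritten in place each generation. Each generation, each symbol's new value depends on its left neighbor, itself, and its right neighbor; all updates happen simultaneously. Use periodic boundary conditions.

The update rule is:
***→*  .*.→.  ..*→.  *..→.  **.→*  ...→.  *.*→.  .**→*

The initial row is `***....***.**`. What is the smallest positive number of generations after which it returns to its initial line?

***....***.**

1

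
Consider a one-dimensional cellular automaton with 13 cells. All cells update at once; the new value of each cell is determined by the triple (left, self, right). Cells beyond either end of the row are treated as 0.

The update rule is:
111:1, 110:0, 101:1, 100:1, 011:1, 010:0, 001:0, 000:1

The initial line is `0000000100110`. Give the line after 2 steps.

1111110010101
1111101001010

1111101001010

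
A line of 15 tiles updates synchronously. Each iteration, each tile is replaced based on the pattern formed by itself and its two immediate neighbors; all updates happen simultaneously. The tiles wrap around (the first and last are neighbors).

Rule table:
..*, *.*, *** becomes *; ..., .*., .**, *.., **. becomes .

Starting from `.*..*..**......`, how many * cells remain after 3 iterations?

3

*..*..*........
..*..*........*
.*..*........*.
count of *: 3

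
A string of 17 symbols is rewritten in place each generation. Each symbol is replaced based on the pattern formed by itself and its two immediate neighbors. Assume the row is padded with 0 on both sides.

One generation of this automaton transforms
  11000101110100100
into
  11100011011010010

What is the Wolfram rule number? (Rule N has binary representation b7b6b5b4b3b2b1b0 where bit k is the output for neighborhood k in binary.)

position 8: 111 → 0  (bit 7 = 0)
position 1: 110 → 1  (bit 6 = 1)
position 6: 101 → 1  (bit 5 = 1)
position 2: 100 → 1  (bit 4 = 1)
position 0: 011 → 1  (bit 3 = 1)
position 5: 010 → 0  (bit 2 = 0)
position 4: 001 → 0  (bit 1 = 0)
position 3: 000 → 0  (bit 0 = 0)
bits b7..b0 = 01111000 = 120

120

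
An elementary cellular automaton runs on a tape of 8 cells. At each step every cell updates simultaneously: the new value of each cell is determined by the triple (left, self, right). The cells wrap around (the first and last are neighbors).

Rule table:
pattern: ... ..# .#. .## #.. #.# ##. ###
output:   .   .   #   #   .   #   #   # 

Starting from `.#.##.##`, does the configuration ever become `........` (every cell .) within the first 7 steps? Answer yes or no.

no

########
########  (fixed point — unchanged through step 7)
step 7 is ########, still not uniform .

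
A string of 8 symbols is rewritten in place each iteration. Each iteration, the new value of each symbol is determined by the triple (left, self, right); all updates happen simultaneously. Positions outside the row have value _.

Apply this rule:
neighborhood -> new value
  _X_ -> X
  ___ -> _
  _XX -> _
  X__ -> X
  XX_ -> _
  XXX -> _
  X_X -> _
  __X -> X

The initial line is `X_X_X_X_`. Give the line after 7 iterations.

X_X_X_XX
X_X_X___
X_X_XX__
X_X___X_
X_XX_XXX
X_______
XX______

XX______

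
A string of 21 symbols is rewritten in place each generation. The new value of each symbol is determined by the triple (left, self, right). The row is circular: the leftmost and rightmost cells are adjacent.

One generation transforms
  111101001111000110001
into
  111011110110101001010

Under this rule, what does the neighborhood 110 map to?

0

At position 3 the neighborhood is 110; the next row has 0 there.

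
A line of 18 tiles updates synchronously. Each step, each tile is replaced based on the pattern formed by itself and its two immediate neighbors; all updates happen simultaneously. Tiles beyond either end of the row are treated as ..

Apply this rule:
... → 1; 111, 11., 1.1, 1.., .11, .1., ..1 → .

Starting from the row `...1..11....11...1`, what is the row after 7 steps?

11.......11....1..

step 1: 11.......11....1..
step 2: ...11111....11...1
step 3: 11.......11....1..  (repeats step 1; period 2)
step 7: 11.......11....1..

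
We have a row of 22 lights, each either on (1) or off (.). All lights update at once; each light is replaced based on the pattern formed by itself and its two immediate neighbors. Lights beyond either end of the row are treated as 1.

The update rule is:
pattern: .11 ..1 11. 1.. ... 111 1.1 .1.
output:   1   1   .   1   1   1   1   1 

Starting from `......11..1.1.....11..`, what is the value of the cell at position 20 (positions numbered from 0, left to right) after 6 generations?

1111111.11111111111.11
111111.11111111111.111
11111.11111111111.1111
1111.11111111111.11111
111.11111111111.111111
11.11111111111.1111111
position 20 holds 1

1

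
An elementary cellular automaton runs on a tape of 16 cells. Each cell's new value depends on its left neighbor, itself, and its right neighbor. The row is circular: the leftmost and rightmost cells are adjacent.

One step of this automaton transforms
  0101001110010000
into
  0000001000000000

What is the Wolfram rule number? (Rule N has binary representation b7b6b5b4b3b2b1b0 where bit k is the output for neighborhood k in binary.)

position 7: 111 → 0  (bit 7 = 0)
position 8: 110 → 0  (bit 6 = 0)
position 2: 101 → 0  (bit 5 = 0)
position 4: 100 → 0  (bit 4 = 0)
position 6: 011 → 1  (bit 3 = 1)
position 1: 010 → 0  (bit 2 = 0)
position 0: 001 → 0  (bit 1 = 0)
position 13: 000 → 0  (bit 0 = 0)
bits b7..b0 = 00001000 = 8

8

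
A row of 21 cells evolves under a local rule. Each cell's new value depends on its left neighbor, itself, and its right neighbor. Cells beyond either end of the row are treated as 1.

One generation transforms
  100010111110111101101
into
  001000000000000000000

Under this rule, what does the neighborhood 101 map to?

0

At position 5 the neighborhood is 101; the next row has 0 there.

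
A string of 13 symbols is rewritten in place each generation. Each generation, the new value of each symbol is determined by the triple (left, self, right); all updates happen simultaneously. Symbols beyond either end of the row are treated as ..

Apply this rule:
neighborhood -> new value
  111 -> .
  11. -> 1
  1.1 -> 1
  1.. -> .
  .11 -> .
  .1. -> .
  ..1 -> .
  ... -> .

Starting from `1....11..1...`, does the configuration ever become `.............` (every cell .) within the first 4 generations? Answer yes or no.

yes

generation 1: ......1......
generation 2: .............
all cells are . at generation 2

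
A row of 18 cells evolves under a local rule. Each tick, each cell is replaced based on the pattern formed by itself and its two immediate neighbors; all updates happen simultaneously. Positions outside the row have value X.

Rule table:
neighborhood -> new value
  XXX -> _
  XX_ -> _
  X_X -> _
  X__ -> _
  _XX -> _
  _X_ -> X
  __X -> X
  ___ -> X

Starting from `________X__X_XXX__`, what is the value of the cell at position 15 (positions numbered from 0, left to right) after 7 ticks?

_

_XXXXXXXX_XX_____X
_____________XXXX_
_XXXXXXXXXXXX_____
______________XXXX
_XXXXXXXXXXXXX____
_______________XXX
_XXXXXXXXXXXXXX___
position 15 holds _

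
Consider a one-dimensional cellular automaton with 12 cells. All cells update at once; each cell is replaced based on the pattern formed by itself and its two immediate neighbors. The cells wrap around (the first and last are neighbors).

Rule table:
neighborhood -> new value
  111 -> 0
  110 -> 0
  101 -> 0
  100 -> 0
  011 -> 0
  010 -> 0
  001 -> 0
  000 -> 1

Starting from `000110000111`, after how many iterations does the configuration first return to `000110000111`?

iteration 1: 010000110000
iteration 2: 000110000111

2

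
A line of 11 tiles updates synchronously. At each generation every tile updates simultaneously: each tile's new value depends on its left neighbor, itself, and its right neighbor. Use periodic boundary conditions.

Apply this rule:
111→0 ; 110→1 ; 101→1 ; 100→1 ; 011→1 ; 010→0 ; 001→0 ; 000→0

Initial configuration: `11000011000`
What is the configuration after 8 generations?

11001000111

generation 1: 11100011100
generation 2: 10110010110
generation 3: 01111001111
generation 4: 11001101001
generation 5: 01101110101
generation 6: 11111011010
generation 7: 10001111101
generation 8: 11001000111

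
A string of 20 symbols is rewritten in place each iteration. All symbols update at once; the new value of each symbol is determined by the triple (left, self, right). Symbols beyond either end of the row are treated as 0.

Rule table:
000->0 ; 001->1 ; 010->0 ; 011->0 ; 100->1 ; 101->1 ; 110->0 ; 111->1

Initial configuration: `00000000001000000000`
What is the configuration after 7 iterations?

iteration 1: 00000000010100000000
iteration 2: 00000000101010000000
iteration 3: 00000001010101000000
iteration 4: 00000010101010100000
iteration 5: 00000101010101010000
iteration 6: 00001010101010101000
iteration 7: 00010101010101010100

00010101010101010100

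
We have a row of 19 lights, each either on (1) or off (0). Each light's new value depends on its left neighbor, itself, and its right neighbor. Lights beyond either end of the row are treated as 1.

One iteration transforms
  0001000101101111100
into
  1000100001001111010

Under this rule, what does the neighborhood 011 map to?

At position 9 the neighborhood is 011; the next row has 1 there.

1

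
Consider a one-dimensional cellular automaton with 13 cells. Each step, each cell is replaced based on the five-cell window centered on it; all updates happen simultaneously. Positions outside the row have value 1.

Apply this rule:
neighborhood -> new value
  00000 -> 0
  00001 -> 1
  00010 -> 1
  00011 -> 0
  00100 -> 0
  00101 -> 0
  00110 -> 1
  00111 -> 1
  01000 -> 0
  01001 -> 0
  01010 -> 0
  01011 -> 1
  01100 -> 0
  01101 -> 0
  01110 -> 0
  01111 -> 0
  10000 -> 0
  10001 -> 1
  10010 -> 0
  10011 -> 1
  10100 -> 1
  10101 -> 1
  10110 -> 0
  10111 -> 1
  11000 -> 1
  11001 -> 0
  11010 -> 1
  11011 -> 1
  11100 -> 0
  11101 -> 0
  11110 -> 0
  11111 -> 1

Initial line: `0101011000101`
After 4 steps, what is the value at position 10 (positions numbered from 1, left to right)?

1

step 1: 1101100111011
step 2: 0010001100110
step 3: 0000101001101
step 4: 1011001011011
position 10 holds 1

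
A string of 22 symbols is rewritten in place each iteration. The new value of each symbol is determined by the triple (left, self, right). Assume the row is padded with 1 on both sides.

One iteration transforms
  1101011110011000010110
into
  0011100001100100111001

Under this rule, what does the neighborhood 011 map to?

At position 5 the neighborhood is 011; the next row has 0 there.

0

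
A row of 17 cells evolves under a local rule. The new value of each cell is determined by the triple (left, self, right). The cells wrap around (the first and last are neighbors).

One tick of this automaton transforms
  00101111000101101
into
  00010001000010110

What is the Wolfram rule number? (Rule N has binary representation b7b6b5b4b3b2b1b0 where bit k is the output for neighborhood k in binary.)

position 5: 111 → 0  (bit 7 = 0)
position 7: 110 → 1  (bit 6 = 1)
position 3: 101 → 1  (bit 5 = 1)
position 0: 100 → 0  (bit 4 = 0)
position 4: 011 → 0  (bit 3 = 0)
position 2: 010 → 0  (bit 2 = 0)
position 1: 001 → 0  (bit 1 = 0)
position 9: 000 → 0  (bit 0 = 0)
bits b7..b0 = 01100000 = 96

96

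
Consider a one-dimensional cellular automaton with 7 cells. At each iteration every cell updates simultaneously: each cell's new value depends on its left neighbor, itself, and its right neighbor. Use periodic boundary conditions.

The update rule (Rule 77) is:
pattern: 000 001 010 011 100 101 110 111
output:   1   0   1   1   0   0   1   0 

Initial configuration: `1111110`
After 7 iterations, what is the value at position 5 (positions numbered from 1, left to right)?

0

iteration 1: 1000010
iteration 2: 1011010
iteration 3: 1011010  (fixed point — unchanged through iteration 7)
position 5 holds 0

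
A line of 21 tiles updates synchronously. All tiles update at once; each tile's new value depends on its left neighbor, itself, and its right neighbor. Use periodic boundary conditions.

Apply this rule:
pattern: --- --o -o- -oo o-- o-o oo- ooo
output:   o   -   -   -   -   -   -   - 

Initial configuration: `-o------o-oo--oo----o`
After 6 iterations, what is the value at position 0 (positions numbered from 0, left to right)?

iteration 1: ---oooo----------oo--
iteration 2: oo------oooooooo----o
iteration 3: ---oooo----------oo--  (repeats iteration 1; period 2)
iteration 6: oo------oooooooo----o
position 0 holds o

o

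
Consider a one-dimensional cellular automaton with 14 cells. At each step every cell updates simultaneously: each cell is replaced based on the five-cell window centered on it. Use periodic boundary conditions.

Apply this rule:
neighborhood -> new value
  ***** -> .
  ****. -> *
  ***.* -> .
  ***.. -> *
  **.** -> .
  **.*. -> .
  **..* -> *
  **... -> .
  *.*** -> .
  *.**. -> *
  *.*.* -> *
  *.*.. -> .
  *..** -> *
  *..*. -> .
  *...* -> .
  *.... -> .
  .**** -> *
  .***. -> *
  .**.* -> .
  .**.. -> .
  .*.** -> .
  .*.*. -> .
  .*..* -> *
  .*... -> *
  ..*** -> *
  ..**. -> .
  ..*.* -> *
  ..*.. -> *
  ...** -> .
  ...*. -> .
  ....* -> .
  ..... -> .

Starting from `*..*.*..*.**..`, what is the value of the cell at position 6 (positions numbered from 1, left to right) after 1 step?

**.*..*.*.*.*.
position 6 holds .

.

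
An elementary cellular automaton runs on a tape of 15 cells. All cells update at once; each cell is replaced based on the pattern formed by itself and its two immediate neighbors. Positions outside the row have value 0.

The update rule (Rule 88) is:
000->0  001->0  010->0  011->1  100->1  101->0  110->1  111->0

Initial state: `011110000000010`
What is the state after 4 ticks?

010011000000001
001011100000000
000010110000000
000000111000000

000000111000000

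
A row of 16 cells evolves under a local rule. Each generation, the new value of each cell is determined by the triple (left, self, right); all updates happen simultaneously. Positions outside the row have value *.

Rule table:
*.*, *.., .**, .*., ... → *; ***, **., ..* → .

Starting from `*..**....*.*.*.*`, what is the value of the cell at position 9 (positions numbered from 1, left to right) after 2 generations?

.*.*.***.*******
******..**......
position 9 holds *

*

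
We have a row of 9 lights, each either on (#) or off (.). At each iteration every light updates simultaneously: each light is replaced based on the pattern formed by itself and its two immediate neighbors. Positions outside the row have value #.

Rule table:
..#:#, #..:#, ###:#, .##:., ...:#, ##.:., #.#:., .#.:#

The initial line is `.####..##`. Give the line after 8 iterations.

...#...##

iteration 1: ..##.##.#
iteration 2: ##.......
iteration 3: #.#######
iteration 4: ...######
iteration 5: ###.#####
iteration 6: ##...####
iteration 7: #.###.###
iteration 8: ...#...##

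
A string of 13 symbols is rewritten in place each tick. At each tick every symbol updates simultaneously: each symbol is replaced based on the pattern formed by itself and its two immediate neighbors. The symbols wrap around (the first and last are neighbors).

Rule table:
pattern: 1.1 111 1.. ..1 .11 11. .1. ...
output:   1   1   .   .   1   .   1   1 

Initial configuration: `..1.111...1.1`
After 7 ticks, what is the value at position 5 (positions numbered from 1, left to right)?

..1111..1.111
..111...1111.
1.11..1.111..
111...1111...
11..1.111..1.
1...1111...11
..1.111..1.11
position 5 holds 1

1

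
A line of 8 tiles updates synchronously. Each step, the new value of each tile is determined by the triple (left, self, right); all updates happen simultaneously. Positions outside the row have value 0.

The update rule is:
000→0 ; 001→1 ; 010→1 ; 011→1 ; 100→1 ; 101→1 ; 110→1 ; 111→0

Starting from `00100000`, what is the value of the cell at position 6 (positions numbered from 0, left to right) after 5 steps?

1

step 1: 01110000
step 2: 11011000
step 3: 11111100
step 4: 10000110
step 5: 11001111
position 6 holds 1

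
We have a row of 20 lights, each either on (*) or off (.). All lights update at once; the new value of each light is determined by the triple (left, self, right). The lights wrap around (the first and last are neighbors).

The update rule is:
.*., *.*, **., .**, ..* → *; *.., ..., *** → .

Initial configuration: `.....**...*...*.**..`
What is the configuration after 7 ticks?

***..**.....*.**.***

tick 1: ....***..**..*****..
tick 2: ...**.*.***.**...*..
tick 3: ..*******.****..**..
tick 4: .**.....***..*.***..
tick 5: ***....**.*.****.*..
tick 6: *.*...*******..***.*
tick 7: ***..**.....*.**.***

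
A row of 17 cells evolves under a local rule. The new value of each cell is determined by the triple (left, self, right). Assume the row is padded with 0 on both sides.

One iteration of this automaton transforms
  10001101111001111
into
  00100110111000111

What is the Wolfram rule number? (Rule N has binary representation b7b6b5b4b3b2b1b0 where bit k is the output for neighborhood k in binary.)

225

position 8: 111 → 1  (bit 7 = 1)
position 5: 110 → 1  (bit 6 = 1)
position 6: 101 → 1  (bit 5 = 1)
position 1: 100 → 0  (bit 4 = 0)
position 4: 011 → 0  (bit 3 = 0)
position 0: 010 → 0  (bit 2 = 0)
position 3: 001 → 0  (bit 1 = 0)
position 2: 000 → 1  (bit 0 = 1)
bits b7..b0 = 11100001 = 225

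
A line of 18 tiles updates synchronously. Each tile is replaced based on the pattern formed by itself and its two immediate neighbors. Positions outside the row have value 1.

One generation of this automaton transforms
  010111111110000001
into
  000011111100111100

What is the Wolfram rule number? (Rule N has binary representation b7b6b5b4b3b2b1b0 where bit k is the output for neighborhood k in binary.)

position 4: 111 → 1  (bit 7 = 1)
position 10: 110 → 0  (bit 6 = 0)
position 0: 101 → 0  (bit 5 = 0)
position 11: 100 → 0  (bit 4 = 0)
position 3: 011 → 0  (bit 3 = 0)
position 1: 010 → 0  (bit 2 = 0)
position 16: 001 → 0  (bit 1 = 0)
position 12: 000 → 1  (bit 0 = 1)
bits b7..b0 = 10000001 = 129

129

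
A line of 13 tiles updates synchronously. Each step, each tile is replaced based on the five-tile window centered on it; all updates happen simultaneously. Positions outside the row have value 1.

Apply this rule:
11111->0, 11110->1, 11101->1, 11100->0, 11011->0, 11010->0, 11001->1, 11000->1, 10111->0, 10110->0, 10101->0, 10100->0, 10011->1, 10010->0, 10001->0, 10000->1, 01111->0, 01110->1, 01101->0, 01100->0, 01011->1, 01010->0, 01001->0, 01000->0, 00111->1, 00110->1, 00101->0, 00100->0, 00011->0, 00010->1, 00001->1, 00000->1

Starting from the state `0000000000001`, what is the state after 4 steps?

step 1: 1111111111101
step 2: 0000000001100
step 3: 1111111101011
step 4: 0000001100100

0000001100100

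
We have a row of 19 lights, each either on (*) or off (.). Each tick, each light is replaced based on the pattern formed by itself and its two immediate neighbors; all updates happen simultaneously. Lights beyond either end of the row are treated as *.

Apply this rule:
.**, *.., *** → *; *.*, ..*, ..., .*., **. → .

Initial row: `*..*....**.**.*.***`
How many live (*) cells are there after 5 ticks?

tick 1: .*..*...*..*....***
tick 2: ..*..*...*..*...***
tick 3: *..*..*...*..*..***
tick 4: .*..*..*...*..*.***
tick 5: ..*..*..*...*...***
count of *: 7

7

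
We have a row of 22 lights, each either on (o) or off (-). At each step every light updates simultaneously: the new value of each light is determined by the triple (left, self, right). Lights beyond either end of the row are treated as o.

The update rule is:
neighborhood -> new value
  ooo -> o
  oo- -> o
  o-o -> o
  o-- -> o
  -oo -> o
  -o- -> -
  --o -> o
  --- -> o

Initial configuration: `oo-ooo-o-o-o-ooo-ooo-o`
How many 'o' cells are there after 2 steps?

ooooooo-o-o-oooooooooo
oooooooo-o-ooooooooooo
count of o: 20

20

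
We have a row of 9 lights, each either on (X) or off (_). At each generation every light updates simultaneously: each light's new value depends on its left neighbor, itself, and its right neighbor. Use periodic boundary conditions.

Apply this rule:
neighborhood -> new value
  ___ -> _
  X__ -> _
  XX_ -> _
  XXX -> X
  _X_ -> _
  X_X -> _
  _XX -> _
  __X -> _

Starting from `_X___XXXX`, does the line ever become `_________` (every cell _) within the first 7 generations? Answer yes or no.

______XX_
_________
all cells are _ at generation 2

yes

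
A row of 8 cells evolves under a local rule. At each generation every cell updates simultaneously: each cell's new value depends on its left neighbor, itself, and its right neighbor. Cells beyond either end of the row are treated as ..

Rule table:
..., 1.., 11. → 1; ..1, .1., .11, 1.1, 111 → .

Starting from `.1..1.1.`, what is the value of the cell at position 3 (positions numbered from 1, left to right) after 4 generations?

1

..1....1
1..111..
.1...111
..11...1
position 3 holds 1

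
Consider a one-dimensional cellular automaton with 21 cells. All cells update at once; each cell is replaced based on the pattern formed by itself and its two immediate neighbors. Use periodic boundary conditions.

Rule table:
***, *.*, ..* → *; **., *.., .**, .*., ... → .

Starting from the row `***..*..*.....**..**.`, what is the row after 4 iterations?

.*..*..*.....*...*..*
*..*..*.....*...*..*.
..*..*.....*...*..*.*
.*..*.....*...*..*.*.

.*..*.....*...*..*.*.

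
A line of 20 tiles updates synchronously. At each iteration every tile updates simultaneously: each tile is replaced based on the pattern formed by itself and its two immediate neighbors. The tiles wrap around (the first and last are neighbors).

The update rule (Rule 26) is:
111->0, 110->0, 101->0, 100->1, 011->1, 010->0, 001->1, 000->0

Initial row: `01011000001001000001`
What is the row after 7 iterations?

01000010101000100101

00010100010110100010
00100010100100010101
11010100011010100000
10000010110000010001
01000100101000101011
00101011000101000010
01000010101000100101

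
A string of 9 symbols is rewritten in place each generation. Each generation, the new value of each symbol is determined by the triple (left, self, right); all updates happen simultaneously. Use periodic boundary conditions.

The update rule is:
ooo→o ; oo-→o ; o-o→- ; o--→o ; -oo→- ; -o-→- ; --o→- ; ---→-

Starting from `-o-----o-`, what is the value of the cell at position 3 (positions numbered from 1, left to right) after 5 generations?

--o-----o
o--o-----
-o--o----
--o--o---
---o--o--
position 3 holds -

-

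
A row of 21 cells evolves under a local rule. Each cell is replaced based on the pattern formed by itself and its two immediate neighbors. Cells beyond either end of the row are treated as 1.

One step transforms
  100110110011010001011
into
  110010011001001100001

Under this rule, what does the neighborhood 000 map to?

At position 15 the neighborhood is 000; the next row has 1 there.

1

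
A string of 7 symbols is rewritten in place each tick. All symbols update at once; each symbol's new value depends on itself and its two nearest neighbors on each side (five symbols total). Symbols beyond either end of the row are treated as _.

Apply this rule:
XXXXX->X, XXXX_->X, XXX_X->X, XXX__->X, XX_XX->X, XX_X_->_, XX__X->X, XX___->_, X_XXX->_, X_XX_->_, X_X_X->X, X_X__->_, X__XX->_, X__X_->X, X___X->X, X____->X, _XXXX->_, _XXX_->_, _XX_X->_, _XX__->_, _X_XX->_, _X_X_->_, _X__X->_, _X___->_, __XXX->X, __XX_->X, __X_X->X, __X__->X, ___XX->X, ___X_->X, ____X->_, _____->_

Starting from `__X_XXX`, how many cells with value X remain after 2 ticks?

5

_XX___X
XX__XXX
count of X: 5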